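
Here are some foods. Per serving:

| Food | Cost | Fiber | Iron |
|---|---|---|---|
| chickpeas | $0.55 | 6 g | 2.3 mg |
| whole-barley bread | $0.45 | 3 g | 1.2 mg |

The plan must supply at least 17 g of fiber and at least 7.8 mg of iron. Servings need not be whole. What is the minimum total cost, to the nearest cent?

$1.87

For a min-cost LP with two ≥-constraints, a basic feasible solution has at most two positive variables.
chickpeas only: max(17/6, 7.8/2.3) = 3.391 servings → $1.87.
whole-barley bread only: max(17/3, 7.8/1.2) = 6.5 servings → $2.92.
chickpeas + whole-barley bread: intersection lies outside the first quadrant.
The minimum over all feasible corners is $1.87.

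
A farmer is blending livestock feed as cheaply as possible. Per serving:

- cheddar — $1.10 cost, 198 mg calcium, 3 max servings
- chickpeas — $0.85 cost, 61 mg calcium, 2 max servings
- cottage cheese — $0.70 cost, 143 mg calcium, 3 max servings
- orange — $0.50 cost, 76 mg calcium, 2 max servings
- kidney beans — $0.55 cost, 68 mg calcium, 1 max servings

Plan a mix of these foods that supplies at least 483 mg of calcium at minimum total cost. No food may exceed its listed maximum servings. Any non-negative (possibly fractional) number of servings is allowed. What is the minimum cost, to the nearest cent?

$2.40

Cost per mg of calcium: cottage cheese $0.0049, cheddar $0.0056, orange $0.0066, kidney beans $0.0081, chickpeas $0.0139.
Take 3 servings of cottage cheese: +429.0 mg calcium for $2.10 (total $2.10, still need 54.0 mg).
Take 0.2727 servings of cheddar: +54.0 mg calcium for $0.30 (total $2.40, still need 0.0 mg).
Greedy by cheapest-per-mg is optimal for a single linear constraint, so the minimum cost is $2.40.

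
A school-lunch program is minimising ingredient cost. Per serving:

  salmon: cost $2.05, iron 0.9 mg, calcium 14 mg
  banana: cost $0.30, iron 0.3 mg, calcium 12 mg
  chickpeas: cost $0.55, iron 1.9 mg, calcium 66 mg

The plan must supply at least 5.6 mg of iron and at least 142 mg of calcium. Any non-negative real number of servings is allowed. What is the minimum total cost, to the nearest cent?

$1.62

Two binding constraints pin down two serving amounts, so the optimal mix uses at most two foods. The candidates are each food alone (scaled to the tighter of iron/calcium) and each pair with both constraints tight.
salmon only: max(5.6/0.9, 142/14) = 10.14 servings → $20.79.
banana only: max(5.6/0.3, 142/12) = 18.67 servings → $5.60.
chickpeas only: max(5.6/1.9, 142/66) = 2.947 servings → $1.62.
salmon + banana with both tight: 3.727 servings and 7.485 servings → $9.89.
salmon + chickpeas with both tight: 3.043 servings and 1.506 servings → $7.07.
banana + chickpeas: the both-tight solution has a negative serving — not a feasible corner.
So the least-cost plan costs $1.62.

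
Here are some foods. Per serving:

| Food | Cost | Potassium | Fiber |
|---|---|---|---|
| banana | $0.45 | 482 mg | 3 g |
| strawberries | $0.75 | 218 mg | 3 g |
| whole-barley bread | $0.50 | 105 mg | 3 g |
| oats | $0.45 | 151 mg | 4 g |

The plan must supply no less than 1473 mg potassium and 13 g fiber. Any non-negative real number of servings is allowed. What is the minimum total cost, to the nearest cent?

An LP optimum is at a vertex; with two nutrient constraints at most two foods are used. Check each candidate.
banana only: max(1473/482, 13/3) = 4.333 servings → $1.95.
strawberries only: max(1473/218, 13/3) = 6.757 servings → $5.07.
whole-barley bread only: max(1473/105, 13/3) = 14.03 servings → $7.01.
oats only: max(1473/151, 13/4) = 9.755 servings → $4.39.
banana + strawberries with both tight: 2.001 servings and 2.332 servings → $2.65.
banana + whole-barley bread with both tight: 2.7 servings and 1.633 servings → $2.03.
banana + oats with both tight: 2.664 servings and 1.252 servings → $1.76.
strawberries + whole-barley bread with both targets exact would need a negative amount; discard.
strawberries + oats: intersection lies outside the first quadrant.
whole-barley bread + oats: the both-tight solution has a negative serving — not a feasible corner.
The minimum over all feasible corners is $1.76.

$1.76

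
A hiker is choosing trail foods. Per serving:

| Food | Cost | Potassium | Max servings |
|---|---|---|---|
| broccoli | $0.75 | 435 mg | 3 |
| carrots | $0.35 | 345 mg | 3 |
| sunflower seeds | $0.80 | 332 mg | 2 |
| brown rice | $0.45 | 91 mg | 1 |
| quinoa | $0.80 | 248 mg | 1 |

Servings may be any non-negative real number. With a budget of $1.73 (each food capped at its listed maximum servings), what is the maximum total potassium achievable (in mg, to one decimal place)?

Potassium per dollar: carrots 985.7, broccoli 580, sunflower seeds 415, quinoa 310, brown rice 202.2.
Take 3 servings of carrots: spends $1.05, +1035.0 mg potassium (running total 1035.0 mg).
Take 0.9067 servings of broccoli: spends $0.68, +394.4 mg potassium (running total 1429.4 mg).
Greedy by best ratio exhausts the cost allowance optimally: 1429.4 mg.

1429.4 mg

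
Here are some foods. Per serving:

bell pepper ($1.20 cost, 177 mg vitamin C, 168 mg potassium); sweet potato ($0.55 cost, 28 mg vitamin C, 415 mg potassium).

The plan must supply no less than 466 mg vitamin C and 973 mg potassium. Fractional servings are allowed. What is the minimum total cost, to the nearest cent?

Check every corner: each single food scaled to meet both minima, and each pair solved so both constraints bind.
bell pepper only: max(466/177, 973/168) = 5.792 servings → $6.95.
sweet potato only: max(466/28, 973/415) = 16.64 servings → $9.15.
bell pepper + sweet potato with both tight: 2.417 servings and 1.366 servings → $3.65.
The minimum over all feasible corners is $3.65.

$3.65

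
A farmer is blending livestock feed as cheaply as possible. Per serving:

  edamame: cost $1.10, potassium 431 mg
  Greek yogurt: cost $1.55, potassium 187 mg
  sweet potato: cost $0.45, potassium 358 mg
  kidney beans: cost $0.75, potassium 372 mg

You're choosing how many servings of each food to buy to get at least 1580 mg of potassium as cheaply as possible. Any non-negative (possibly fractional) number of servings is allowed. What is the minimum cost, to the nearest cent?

Cost per mg of potassium: sweet potato $0.0013, kidney beans $0.0020, edamame $0.0026, Greek yogurt $0.0083.
With no serving limits, use only sweet potato: 1580 mg / 358 mg = 4.413 servings × $0.45 = $1.99.

$1.99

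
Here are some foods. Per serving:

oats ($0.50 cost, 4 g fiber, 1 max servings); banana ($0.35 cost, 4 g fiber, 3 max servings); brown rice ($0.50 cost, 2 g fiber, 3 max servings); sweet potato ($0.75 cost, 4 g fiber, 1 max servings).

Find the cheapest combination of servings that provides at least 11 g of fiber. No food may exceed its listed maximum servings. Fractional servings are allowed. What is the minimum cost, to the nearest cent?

Cost per g of fiber: banana $0.0875, oats $0.1250, sweet potato $0.1875, brown rice $0.2500.
Take 2.75 servings of banana: +11.0 g fiber for $0.96 (total $0.96, still need 0.0 g).
Greedy by cheapest-per-g is optimal for a single linear constraint, so the minimum cost is $0.96.

$0.96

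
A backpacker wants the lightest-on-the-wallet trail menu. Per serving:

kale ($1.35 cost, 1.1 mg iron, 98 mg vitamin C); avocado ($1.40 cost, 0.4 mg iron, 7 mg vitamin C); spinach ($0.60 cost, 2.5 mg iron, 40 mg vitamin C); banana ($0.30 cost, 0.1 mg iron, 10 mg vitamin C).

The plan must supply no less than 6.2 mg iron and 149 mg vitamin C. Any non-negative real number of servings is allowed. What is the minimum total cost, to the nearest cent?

$2.16

kale only: max(6.2/1.1, 149/98) = 5.636 servings → $7.61.
avocado only: max(6.2/0.4, 149/7) = 21.29 servings → $29.80.
spinach only: max(6.2/2.5, 149/40) = 3.725 servings → $2.23.
banana only: max(6.2/0.1, 149/10) = 62 servings → $18.60.
kale + avocado with both tight: 0.5143 servings and 14.09 servings → $20.41.
kale + spinach with both tight: 0.6194 servings and 2.207 servings → $2.16.
kale + banana: the both-tight solution has a negative serving — not a feasible corner.
avocado + spinach: the both-tight solution has a negative serving — not a feasible corner.
avocado + banana with both tight: 14.27 servings and 4.909 servings → $21.45.
spinach + banana with both tight: 2.243 servings and 5.929 servings → $3.12.
Cheapest feasible corner: $2.16.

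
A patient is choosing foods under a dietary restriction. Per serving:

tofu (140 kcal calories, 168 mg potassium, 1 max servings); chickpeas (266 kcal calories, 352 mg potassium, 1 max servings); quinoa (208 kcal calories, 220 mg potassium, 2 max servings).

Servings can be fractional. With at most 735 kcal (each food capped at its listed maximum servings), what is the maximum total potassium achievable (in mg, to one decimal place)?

Potassium per kcal: chickpeas 1.323, tofu 1.2, quinoa 1.058.
Take 1 serving of chickpeas: uses 266 kcal, +352.0 mg potassium (running total 352.0 mg).
Take 1 serving of tofu: uses 140 kcal, +168.0 mg potassium (running total 520.0 mg).
Take 1.582 servings of quinoa: uses 329 kcal, +348.0 mg potassium (running total 868.0 mg).
Greedy by best ratio exhausts the calories allowance optimally: 868.0 mg.

868.0 mg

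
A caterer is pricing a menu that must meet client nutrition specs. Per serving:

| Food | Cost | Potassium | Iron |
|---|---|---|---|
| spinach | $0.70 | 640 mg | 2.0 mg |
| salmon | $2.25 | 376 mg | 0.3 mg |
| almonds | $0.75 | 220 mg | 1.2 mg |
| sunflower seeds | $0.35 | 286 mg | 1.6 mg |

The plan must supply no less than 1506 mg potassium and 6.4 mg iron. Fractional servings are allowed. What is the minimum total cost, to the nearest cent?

$1.74

With two linear requirements the optimum uses one or two foods; enumerate the corners.
spinach only: max(1506/640, 6.4/2.0) = 3.2 servings → $2.24.
salmon only: max(1506/376, 6.4/0.3) = 21.33 servings → $48.00.
almonds only: max(1506/220, 6.4/1.2) = 6.845 servings → $5.13.
sunflower seeds only: max(1506/286, 6.4/1.6) = 5.266 servings → $1.84.
spinach + salmon: the both-tight solution has a negative serving — not a feasible corner.
spinach + almonds with both tight: 1.217 servings and 3.305 servings → $3.33.
spinach + sunflower seeds with both tight: 1.281 servings and 2.398 servings → $1.74.
salmon + almonds with both tight: 1.036 servings and 5.074 servings → $6.14.
salmon + sunflower seeds with both tight: 1.123 servings and 3.789 servings → $3.85.
almonds + sunflower seeds with both targets exact would need a negative amount; discard.
So the least-cost plan costs $1.74.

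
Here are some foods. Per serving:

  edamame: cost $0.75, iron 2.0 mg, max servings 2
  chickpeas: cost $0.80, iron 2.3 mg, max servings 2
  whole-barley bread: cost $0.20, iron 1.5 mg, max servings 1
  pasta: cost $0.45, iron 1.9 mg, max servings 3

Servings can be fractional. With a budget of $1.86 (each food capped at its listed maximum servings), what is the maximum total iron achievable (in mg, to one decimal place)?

Iron per dollar: whole-barley bread 7.5, pasta 4.222, chickpeas 2.875, edamame 2.667.
Take 1 serving of whole-barley bread: spends $0.20, +1.5 mg iron (running total 1.5 mg).
Take 3 servings of pasta: spends $1.35, +5.7 mg iron (running total 7.2 mg).
Take 0.3875 servings of chickpeas: spends $0.31, +0.9 mg iron (running total 8.1 mg).
Greedy by best ratio exhausts the cost allowance optimally: 8.1 mg.

8.1 mg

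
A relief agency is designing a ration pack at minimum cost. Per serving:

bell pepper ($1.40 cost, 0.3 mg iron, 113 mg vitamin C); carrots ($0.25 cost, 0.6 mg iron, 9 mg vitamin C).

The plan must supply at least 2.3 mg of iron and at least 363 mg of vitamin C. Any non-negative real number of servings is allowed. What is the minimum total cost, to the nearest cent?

Check every corner: each single food scaled to meet both minima, and each pair solved so both constraints bind.
bell pepper only: max(2.3/0.3, 363/113) = 7.667 servings → $10.73.
carrots only: max(2.3/0.6, 363/9) = 40.33 servings → $10.08.
bell pepper + carrots with both tight: 3.028 servings and 2.32 servings → $4.82.
Cheapest feasible corner: $4.82.

$4.82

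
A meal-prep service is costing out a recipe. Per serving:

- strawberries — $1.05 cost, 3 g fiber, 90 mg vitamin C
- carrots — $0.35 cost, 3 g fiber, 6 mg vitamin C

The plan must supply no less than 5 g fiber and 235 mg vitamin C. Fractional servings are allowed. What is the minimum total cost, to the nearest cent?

$2.74

Check every corner: each single food scaled to meet both minima, and each pair solved so both constraints bind.
strawberries only: max(5/3, 235/90) = 2.611 servings → $2.74.
carrots only: max(5/3, 235/6) = 39.17 servings → $13.71.
strawberries + carrots with both targets exact would need a negative amount; discard.
The minimum over all feasible corners is $2.74.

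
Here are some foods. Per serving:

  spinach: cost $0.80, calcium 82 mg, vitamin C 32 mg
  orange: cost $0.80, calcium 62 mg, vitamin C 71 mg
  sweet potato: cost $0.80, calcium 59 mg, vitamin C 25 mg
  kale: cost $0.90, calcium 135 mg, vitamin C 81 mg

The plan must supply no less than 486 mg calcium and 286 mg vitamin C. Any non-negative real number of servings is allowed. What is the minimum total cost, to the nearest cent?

An LP optimum is at a vertex; with two nutrient constraints at most two foods are used. Check each candidate.
spinach only: max(486/82, 286/32) = 8.938 servings → $7.15.
orange only: max(486/62, 286/71) = 7.839 servings → $6.27.
sweet potato only: max(486/59, 286/25) = 11.44 servings → $9.15.
kale only: max(486/135, 286/81) = 3.6 servings → $3.24.
spinach + orange with both tight: 4.371 servings and 2.058 servings → $5.14.
spinach + sweet potato: the both-tight solution has a negative serving — not a feasible corner.
spinach + kale with both tight: 0.3256 servings and 3.402 servings → $3.32.
orange + sweet potato with both tight: 1.79 servings and 6.356 servings → $6.52.
orange + kale with both targets exact would need a negative amount; discard.
sweet potato + kale with both tight: 0.5385 servings and 3.365 servings → $3.46.
Cheapest feasible corner: $3.24.

$3.24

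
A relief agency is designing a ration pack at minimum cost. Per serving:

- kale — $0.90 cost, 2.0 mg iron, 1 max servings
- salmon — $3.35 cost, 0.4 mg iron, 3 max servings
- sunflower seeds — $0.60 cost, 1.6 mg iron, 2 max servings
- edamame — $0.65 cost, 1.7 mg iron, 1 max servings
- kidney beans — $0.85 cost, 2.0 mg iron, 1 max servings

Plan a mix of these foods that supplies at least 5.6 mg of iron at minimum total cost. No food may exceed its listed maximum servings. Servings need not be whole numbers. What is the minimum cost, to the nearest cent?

$2.15

Cost per mg of iron: sunflower seeds $0.3750, edamame $0.3824, kidney beans $0.4250, kale $0.4500, salmon $8.3750.
Take 2 servings of sunflower seeds: +3.2 mg iron for $1.20 (total $1.20, still need 2.4 mg).
Take 1 serving of edamame: +1.7 mg iron for $0.65 (total $1.85, still need 0.7 mg).
Take 0.35 servings of kidney beans: +0.7 mg iron for $0.30 (total $2.15, still need 0.0 mg).
Filling from the cheapest source first is optimal under one linear minimum: $2.15.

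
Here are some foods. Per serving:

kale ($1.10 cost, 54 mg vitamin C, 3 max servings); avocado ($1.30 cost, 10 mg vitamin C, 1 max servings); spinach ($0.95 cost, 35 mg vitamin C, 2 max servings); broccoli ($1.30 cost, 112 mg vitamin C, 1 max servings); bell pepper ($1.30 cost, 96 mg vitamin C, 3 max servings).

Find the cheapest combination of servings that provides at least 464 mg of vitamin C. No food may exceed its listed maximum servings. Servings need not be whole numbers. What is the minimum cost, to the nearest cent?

$6.50

Cost per mg of vitamin C: broccoli $0.0116, bell pepper $0.0135, kale $0.0204, spinach $0.0271, avocado $0.1300.
Take 1 serving of broccoli: +112.0 mg vitamin C for $1.30 (total $1.30, still need 352.0 mg).
Take 3 servings of bell pepper: +288.0 mg vitamin C for $3.90 (total $5.20, still need 64.0 mg).
Take 1.185 servings of kale: +64.0 mg vitamin C for $1.30 (total $6.50, still need 0.0 mg).
Filling from the cheapest source first is optimal under one linear minimum: $6.50.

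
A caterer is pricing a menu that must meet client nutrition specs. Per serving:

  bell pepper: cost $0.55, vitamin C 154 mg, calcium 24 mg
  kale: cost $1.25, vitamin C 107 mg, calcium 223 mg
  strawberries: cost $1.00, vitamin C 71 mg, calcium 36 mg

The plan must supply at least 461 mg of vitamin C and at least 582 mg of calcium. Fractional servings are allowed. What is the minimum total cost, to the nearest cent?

At the optimum either one food covers both requirements or two foods hit both targets exactly; no other combination can be cheaper.
bell pepper only: max(461/154, 582/24) = 24.25 servings → $13.34.
kale only: max(461/107, 582/223) = 4.308 servings → $5.39.
strawberries only: max(461/71, 582/36) = 16.17 servings → $16.17.
bell pepper + kale with both tight: 1.276 servings and 2.473 servings → $3.79.
bell pepper + strawberries: the both-tight solution has a negative serving — not a feasible corner.
kale + strawberries with both tight: 2.064 servings and 3.383 servings → $5.96.
Cheapest feasible corner: $3.79.

$3.79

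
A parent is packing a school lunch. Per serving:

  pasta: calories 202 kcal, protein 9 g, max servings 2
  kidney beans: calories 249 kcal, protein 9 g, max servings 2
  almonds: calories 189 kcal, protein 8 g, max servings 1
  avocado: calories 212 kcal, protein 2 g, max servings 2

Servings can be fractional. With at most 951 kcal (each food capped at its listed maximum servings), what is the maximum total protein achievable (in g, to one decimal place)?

Protein per kcal: pasta 0.04455, almonds 0.04233, kidney beans 0.03614, avocado 0.009434.
Take 2 servings of pasta: uses 404 kcal, +18.0 g protein (running total 18.0 g).
Take 1 serving of almonds: uses 189 kcal, +8.0 g protein (running total 26.0 g).
Take 1.438 servings of kidney beans: uses 358 kcal, +12.9 g protein (running total 38.9 g).
Filling greedily by protein-per-kcal is optimal for one linear limit, giving 38.9 g.

38.9 g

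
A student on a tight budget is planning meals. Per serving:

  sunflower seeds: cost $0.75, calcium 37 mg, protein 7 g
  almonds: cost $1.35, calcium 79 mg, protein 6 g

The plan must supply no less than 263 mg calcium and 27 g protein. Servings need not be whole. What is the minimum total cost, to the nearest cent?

$4.69

The cheapest plan sits at a corner of the feasible region — with two constraints it uses at most two foods.
sunflower seeds only: max(263/37, 27/7) = 7.108 servings → $5.33.
almonds only: max(263/79, 27/6) = 4.5 servings → $6.08.
sunflower seeds + almonds with both tight: 1.677 servings and 2.544 servings → $4.69.
The minimum over all feasible corners is $4.69.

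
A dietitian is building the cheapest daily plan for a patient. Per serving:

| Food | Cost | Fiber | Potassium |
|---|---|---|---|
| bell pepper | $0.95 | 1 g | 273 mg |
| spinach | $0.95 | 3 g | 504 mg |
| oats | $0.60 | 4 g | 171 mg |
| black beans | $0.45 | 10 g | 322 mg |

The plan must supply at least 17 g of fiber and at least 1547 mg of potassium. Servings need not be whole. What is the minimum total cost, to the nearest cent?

$2.16

Compare the cost at each extreme point of the feasible region.
bell pepper only: max(17/1, 1547/273) = 17 servings → $16.15.
spinach only: max(17/3, 1547/504) = 5.667 servings → $5.38.
oats only: max(17/4, 1547/171) = 9.047 servings → $5.43.
black beans only: max(17/10, 1547/322) = 4.804 servings → $2.16.
bell pepper + spinach: intersection lies outside the first quadrant.
bell pepper + oats with both tight: 3.562 servings and 3.359 servings → $5.40.
bell pepper + black beans with both tight: 4.151 servings and 1.285 servings → $4.52.
spinach + oats with both tight: 2.183 servings and 2.613 servings → $3.64.
spinach + black beans with both tight: 2.454 servings and 0.9639 servings → $2.76.
oats + black beans: intersection lies outside the first quadrant.
The minimum over all feasible corners is $2.16.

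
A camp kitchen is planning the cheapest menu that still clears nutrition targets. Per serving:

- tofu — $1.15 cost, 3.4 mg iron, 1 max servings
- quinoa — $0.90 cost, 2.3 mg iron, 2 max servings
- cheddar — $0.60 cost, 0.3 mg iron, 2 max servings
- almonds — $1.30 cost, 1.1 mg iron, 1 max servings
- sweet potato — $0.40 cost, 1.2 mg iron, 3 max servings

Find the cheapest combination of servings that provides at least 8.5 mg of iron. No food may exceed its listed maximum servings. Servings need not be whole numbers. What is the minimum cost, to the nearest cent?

$2.94

Cost per mg of iron: sweet potato $0.3333, tofu $0.3382, quinoa $0.3913, almonds $1.1818, cheddar $2.0000.
Take 3 servings of sweet potato: +3.6 mg iron for $1.20 (total $1.20, still need 4.9 mg).
Take 1 serving of tofu: +3.4 mg iron for $1.15 (total $2.35, still need 1.5 mg).
Take 0.6522 servings of quinoa: +1.5 mg iron for $0.59 (total $2.94, still need 0.0 mg).
Greedy by cheapest-per-mg is optimal for a single linear constraint, so the minimum cost is $2.94.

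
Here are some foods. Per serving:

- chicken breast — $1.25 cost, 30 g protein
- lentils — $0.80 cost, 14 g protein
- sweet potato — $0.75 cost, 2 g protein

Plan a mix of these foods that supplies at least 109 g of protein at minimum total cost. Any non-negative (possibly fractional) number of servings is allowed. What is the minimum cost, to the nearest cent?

$4.54

Cost per g of protein: chicken breast $0.0417, lentils $0.0571, sweet potato $0.3750.
With no serving limits, use only chicken breast: 109 g / 30 g = 3.633 servings × $1.25 = $4.54.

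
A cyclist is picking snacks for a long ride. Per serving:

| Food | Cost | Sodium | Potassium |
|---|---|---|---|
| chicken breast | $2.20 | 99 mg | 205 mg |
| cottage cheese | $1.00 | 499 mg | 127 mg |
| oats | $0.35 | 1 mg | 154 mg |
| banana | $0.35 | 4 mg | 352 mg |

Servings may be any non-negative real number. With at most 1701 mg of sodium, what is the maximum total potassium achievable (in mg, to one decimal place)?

Potassium per mg sodium: oats 154, banana 88, chicken breast 2.071, cottage cheese 0.2545.
With no serving limits, spend the whole sodium allowance on oats: 1701 mg / 1 mg × 154 mg = 261954.0 mg.

261954.0 mg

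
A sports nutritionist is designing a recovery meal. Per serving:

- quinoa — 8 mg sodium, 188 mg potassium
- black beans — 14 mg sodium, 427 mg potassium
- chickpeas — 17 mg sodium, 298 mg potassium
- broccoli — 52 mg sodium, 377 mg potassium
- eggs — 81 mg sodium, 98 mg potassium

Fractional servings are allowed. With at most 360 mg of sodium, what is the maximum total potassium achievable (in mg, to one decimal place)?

10980.0 mg

Potassium per mg sodium: black beans 30.5, quinoa 23.5, chickpeas 17.53, broccoli 7.25, eggs 1.21.
With no serving limits, spend the whole sodium allowance on black beans: 360 mg / 14 mg × 427 mg = 10980.0 mg.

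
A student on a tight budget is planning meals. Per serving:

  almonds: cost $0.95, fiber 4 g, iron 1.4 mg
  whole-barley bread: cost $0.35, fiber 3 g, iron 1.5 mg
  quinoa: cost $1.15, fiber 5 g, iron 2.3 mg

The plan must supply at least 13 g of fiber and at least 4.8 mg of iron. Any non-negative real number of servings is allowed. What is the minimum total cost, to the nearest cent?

$1.52

Compare the cost at each extreme point of the feasible region.
almonds only: max(13/4, 4.8/1.4) = 3.429 servings → $3.26.
whole-barley bread only: max(13/3, 4.8/1.5) = 4.333 servings → $1.52.
quinoa only: max(13/5, 4.8/2.3) = 2.6 servings → $2.99.
almonds + whole-barley bread with both tight: 2.833 servings and 0.5556 servings → $2.89.
almonds + quinoa with both tight: 2.682 servings and 0.4545 servings → $3.07.
whole-barley bread + quinoa: intersection lies outside the first quadrant.
The minimum over all feasible corners is $1.52.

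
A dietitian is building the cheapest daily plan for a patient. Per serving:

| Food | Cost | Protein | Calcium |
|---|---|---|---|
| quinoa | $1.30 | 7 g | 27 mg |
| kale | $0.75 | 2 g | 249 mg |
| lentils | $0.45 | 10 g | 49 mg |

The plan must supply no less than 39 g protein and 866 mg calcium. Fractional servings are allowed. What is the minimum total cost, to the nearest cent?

$3.62

An LP optimum is at a vertex; with two nutrient constraints at most two foods are used. Check each candidate.
quinoa only: max(39/7, 866/27) = 32.07 servings → $41.70.
kale only: max(39/2, 866/249) = 19.5 servings → $14.62.
lentils only: max(39/10, 866/49) = 17.67 servings → $7.95.
quinoa + kale with both tight: 4.724 servings and 2.966 servings → $8.37.
quinoa + lentils: the both-tight solution has a negative serving — not a feasible corner.
kale + lentils with both tight: 2.821 servings and 3.336 servings → $3.62.
The minimum over all feasible corners is $3.62.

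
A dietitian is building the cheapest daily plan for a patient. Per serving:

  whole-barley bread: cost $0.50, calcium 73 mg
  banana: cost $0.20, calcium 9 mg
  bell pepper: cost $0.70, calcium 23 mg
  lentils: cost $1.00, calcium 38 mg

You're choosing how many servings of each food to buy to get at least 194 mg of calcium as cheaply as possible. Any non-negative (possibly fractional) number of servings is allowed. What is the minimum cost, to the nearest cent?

Cost per mg of calcium: whole-barley bread $0.0068, banana $0.0222, lentils $0.0263, bell pepper $0.0304.
With no serving limits, use only whole-barley bread: 194 mg / 73 mg = 2.658 servings × $0.50 = $1.33.

$1.33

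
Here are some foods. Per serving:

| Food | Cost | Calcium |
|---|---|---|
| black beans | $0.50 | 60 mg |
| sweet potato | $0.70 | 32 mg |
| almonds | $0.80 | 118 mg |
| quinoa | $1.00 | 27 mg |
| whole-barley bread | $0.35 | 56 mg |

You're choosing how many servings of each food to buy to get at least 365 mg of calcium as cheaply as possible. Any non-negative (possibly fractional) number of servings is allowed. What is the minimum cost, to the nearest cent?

$2.28

Cost per mg of calcium: whole-barley bread $0.0063, almonds $0.0068, black beans $0.0083, sweet potato $0.0219, quinoa $0.0370.
With no serving limits, use only whole-barley bread: 365 mg / 56 mg = 6.518 servings × $0.35 = $2.28.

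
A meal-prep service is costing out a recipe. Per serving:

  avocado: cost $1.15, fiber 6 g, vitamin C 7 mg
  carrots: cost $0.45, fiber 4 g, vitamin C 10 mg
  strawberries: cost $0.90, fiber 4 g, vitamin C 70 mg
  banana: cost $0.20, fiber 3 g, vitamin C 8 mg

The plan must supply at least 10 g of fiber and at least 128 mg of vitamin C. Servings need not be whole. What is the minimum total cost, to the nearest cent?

Two binding constraints pin down two serving amounts, so the optimal mix uses at most two foods. The candidates are each food alone (scaled to the tighter of fiber/vitamin C) and each pair with both constraints tight.
avocado only: max(10/6, 128/7) = 18.29 servings → $21.03.
carrots only: max(10/4, 128/10) = 12.8 servings → $5.76.
strawberries only: max(10/4, 128/70) = 2.5 servings → $2.25.
banana only: max(10/3, 128/8) = 16 servings → $3.20.
avocado + carrots with both targets exact would need a negative amount; discard.
avocado + strawberries with both tight: 0.4796 servings and 1.781 servings → $2.15.
avocado + banana with both targets exact would need a negative amount; discard.
carrots + strawberries with both tight: 0.7833 servings and 1.717 servings → $1.90.
carrots + banana: intersection lies outside the first quadrant.
strawberries + banana with both tight: 1.708 servings and 1.056 servings → $1.75.
Cheapest feasible corner: $1.75.

$1.75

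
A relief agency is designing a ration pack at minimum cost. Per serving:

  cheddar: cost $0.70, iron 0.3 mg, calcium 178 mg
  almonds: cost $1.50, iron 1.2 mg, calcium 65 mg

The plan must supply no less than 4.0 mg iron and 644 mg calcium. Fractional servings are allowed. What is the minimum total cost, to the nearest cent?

For a min-cost LP with two ≥-constraints, a basic feasible solution has at most two positive variables.
cheddar only: max(4.0/0.3, 644/178) = 13.33 servings → $9.33.
almonds only: max(4.0/1.2, 644/65) = 9.908 servings → $14.86.
cheddar + almonds with both tight: 2.642 servings and 2.673 servings → $5.86.
So the least-cost plan costs $5.86.

$5.86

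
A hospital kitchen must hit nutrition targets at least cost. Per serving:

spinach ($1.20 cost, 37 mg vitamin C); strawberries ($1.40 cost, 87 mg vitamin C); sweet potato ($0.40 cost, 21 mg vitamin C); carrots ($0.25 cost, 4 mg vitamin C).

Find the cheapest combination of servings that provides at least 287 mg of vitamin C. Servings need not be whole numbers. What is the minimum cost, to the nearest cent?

Cost per mg of vitamin C: strawberries $0.0161, sweet potato $0.0190, spinach $0.0324, carrots $0.0625.
With no serving limits, use only strawberries: 287 mg / 87 mg = 3.299 servings × $1.40 = $4.62.

$4.62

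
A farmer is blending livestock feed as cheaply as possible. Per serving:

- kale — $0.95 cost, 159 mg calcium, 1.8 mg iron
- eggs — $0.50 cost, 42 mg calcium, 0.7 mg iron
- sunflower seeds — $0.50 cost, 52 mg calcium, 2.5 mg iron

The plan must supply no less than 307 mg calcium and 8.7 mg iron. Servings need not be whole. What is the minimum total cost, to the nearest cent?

kale only: max(307/159, 8.7/1.8) = 4.833 servings → $4.59.
eggs only: max(307/42, 8.7/0.7) = 12.43 servings → $6.21.
sunflower seeds only: max(307/52, 8.7/2.5) = 5.904 servings → $2.95.
kale + eggs: intersection lies outside the first quadrant.
kale + sunflower seeds with both tight: 1.037 servings and 2.733 servings → $2.35.
eggs + sunflower seeds with both tight: 4.593 servings and 2.194 servings → $3.39.
The minimum over all feasible corners is $2.35.

$2.35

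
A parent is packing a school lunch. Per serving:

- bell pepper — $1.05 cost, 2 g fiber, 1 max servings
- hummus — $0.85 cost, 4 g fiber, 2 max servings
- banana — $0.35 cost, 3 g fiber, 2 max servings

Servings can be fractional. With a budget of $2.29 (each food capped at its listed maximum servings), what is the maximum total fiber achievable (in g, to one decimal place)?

13.5 g

Fiber per dollar: banana 8.571, hummus 4.706, bell pepper 1.905.
Take 2 servings of banana: spends $0.70, +6.0 g fiber (running total 6.0 g).
Take 1.871 servings of hummus: spends $1.59, +7.5 g fiber (running total 13.5 g).
Greedy by best ratio exhausts the cost allowance optimally: 13.5 g.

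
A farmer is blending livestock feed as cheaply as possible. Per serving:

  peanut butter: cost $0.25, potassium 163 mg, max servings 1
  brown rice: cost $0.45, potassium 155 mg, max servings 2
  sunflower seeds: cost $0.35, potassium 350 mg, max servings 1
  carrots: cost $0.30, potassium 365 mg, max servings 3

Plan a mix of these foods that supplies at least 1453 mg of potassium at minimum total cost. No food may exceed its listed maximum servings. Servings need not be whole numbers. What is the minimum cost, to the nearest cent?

Cost per mg of potassium: carrots $0.0008, sunflower seeds $0.0010, peanut butter $0.0015, brown rice $0.0029.
Take 3 servings of carrots: +1095.0 mg potassium for $0.90 (total $0.90, still need 358.0 mg).
Take 1 serving of sunflower seeds: +350.0 mg potassium for $0.35 (total $1.25, still need 8.0 mg).
Take 0.04908 servings of peanut butter: +8.0 mg potassium for $0.01 (total $1.26, still need 0.0 mg).
Filling from the cheapest source first is optimal under one linear minimum: $1.26.

$1.26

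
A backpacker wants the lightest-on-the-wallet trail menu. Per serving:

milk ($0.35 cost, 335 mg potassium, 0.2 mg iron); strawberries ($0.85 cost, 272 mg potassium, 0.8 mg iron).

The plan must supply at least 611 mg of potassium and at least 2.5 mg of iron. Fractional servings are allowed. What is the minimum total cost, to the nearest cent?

At the optimum either one food covers both requirements or two foods hit both targets exactly; no other combination can be cheaper.
milk only: max(611/335, 2.5/0.2) = 12.5 servings → $4.38.
strawberries only: max(611/272, 2.5/0.8) = 3.125 servings → $2.66.
milk + strawberries: intersection lies outside the first quadrant.
So the least-cost plan costs $2.66.

$2.66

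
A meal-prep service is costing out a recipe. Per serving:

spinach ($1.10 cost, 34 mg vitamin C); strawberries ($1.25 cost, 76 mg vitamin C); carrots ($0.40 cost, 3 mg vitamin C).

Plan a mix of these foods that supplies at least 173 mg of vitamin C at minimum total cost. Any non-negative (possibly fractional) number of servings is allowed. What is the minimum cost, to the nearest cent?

Cost per mg of vitamin C: strawberries $0.0164, spinach $0.0324, carrots $0.1333.
With no serving limits, use only strawberries: 173 mg / 76 mg = 2.276 servings × $1.25 = $2.85.

$2.85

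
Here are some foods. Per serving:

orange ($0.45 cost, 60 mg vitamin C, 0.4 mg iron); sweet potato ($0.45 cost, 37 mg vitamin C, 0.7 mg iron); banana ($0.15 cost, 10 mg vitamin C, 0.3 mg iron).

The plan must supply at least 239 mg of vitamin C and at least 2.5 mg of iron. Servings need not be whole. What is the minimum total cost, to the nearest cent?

$2.08

With two linear requirements the optimum uses one or two foods; enumerate the corners.
orange only: max(239/60, 2.5/0.4) = 6.25 servings → $2.81.
sweet potato only: max(239/37, 2.5/0.7) = 6.459 servings → $2.91.
banana only: max(239/10, 2.5/0.3) = 23.9 servings → $3.58.
orange + sweet potato with both tight: 2.75 servings and 2 servings → $2.14.
orange + banana with both tight: 3.336 servings and 3.886 servings → $2.08.
sweet potato + banana with both targets exact would need a negative amount; discard.
Cheapest feasible corner: $2.08.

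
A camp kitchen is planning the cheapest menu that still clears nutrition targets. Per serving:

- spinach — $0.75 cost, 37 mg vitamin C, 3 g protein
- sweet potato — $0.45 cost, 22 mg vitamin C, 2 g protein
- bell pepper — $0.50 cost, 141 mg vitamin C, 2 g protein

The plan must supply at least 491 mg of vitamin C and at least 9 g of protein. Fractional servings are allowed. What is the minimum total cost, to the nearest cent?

This is a tiny linear program; its minimum lies at a vertex of the feasible set. List the vertices and price them.
spinach only: max(491/37, 9/3) = 13.27 servings → $9.95.
sweet potato only: max(491/22, 9/2) = 22.32 servings → $10.04.
bell pepper only: max(491/141, 9/2) = 4.5 servings → $2.25.
spinach + sweet potato with both targets exact would need a negative amount; discard.
spinach + bell pepper with both tight: 0.8223 servings and 3.266 servings → $2.25.
sweet potato + bell pepper with both tight: 1.206 servings and 3.294 servings → $2.19.
Cheapest feasible corner: $2.19.

$2.19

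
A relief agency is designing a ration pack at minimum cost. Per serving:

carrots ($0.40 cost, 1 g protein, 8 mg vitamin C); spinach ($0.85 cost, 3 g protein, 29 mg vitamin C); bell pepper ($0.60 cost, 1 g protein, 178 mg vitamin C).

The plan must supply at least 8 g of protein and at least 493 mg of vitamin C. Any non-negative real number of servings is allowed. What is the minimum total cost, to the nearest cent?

At the optimum either one food covers both requirements or two foods hit both targets exactly; no other combination can be cheaper.
carrots only: max(8/1, 493/8) = 61.62 servings → $24.65.
spinach only: max(8/3, 493/29) = 17 servings → $14.45.
bell pepper only: max(8/1, 493/178) = 8 servings → $4.80.
carrots + spinach: intersection lies outside the first quadrant.
carrots + bell pepper with both tight: 5.476 servings and 2.524 servings → $3.70.
spinach + bell pepper with both tight: 1.844 servings and 2.469 servings → $3.05.
So the least-cost plan costs $3.05.

$3.05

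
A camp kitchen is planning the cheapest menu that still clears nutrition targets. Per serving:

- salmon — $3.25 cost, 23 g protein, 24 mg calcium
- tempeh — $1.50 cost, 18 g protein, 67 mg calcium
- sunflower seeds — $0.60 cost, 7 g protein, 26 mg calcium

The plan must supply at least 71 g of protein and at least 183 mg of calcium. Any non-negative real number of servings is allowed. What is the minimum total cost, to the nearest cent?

This is a tiny linear program; its minimum lies at a vertex of the feasible set. List the vertices and price them.
salmon only: max(71/23, 183/24) = 7.625 servings → $24.78.
tempeh only: max(71/18, 183/67) = 3.944 servings → $5.92.
sunflower seeds only: max(71/7, 183/26) = 10.14 servings → $6.09.
salmon + tempeh with both tight: 1.319 servings and 2.259 servings → $7.68.
salmon + sunflower seeds with both tight: 1.314 servings and 5.826 servings → $7.77.
tempeh + sunflower seeds: intersection lies outside the first quadrant.
So the least-cost plan costs $5.92.

$5.92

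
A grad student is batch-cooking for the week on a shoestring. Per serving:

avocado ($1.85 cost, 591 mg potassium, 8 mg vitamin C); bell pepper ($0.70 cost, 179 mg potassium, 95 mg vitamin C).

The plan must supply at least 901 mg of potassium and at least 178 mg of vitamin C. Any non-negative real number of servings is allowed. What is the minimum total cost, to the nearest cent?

Minimising a linear cost over {potassium ≥ 901, vitamin C ≥ 178, servings ≥ 0} — the optimum is at a vertex, using one or two foods.
avocado only: max(901/591, 178/8) = 22.25 servings → $41.16.
bell pepper only: max(901/179, 178/95) = 5.034 servings → $3.52.
avocado + bell pepper with both tight: 0.9821 servings and 1.791 servings → $3.07.
Cheapest feasible corner: $3.07.

$3.07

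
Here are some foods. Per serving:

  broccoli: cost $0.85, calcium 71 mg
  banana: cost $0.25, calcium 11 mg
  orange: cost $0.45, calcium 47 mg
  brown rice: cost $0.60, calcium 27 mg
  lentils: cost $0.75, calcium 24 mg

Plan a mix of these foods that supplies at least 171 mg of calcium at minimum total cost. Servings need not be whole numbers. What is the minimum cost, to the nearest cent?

$1.64

Cost per mg of calcium: orange $0.0096, broccoli $0.0120, brown rice $0.0222, banana $0.0227, lentils $0.0312.
With no serving limits, use only orange: 171 mg / 47 mg = 3.638 servings × $0.45 = $1.64.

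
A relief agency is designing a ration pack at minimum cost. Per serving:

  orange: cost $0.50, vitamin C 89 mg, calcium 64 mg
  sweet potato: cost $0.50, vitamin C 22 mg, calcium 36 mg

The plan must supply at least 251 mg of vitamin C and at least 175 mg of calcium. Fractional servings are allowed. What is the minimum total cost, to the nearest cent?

Two binding constraints pin down two serving amounts, so the optimal mix uses at most two foods. The candidates are each food alone (scaled to the tighter of vitamin C/calcium) and each pair with both constraints tight.
orange only: max(251/89, 175/64) = 2.82 servings → $1.41.
sweet potato only: max(251/22, 175/36) = 11.41 servings → $5.70.
orange + sweet potato: the both-tight solution has a negative serving — not a feasible corner.
Cheapest feasible corner: $1.41.

$1.41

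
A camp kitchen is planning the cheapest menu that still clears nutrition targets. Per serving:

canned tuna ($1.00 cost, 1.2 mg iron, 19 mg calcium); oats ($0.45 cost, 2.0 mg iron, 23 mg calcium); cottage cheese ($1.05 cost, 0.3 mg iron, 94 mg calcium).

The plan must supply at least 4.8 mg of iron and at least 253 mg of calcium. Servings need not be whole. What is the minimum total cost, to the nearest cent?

Compare the cost at each extreme point of the feasible region.
canned tuna only: max(4.8/1.2, 253/19) = 13.32 servings → $13.32.
oats only: max(4.8/2.0, 253/23) = 11 servings → $4.95.
cottage cheese only: max(4.8/0.3, 253/94) = 16 servings → $16.80.
canned tuna + oats: intersection lies outside the first quadrant.
canned tuna + cottage cheese with both tight: 3.504 servings and 1.983 servings → $5.59.
oats + cottage cheese with both tight: 2.072 servings and 2.184 servings → $3.23.
So the least-cost plan costs $3.23.

$3.23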